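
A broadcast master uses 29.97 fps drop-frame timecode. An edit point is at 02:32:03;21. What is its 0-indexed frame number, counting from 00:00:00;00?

273437

As if non-drop at 30 labels/s: (2 × 3600 + 32 × 60 + 3) × 30 + 21 = 273711.
Minute boundaries passed: 152; those not divisible by 10: 152 − 15 = 137; dropped labels = 2 × 137 = 274.
Actual frame index = 273711 − 274 = 273437.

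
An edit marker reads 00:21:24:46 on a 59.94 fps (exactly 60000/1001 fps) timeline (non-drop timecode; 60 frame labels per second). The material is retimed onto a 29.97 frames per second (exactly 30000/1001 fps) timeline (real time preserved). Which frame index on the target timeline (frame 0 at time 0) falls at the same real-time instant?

Source frame index: (0×3600 + 21×60 + 24) × 60 + 46 = 77086.
Real time: 77086 / (60000/1001) = 38581543/30000 s.
Target frame: (38581543/30000) × (30000/1001) = 38543.

frame 38543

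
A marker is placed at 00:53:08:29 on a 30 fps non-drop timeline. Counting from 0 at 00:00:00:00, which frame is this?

Total seconds to the label: (0 × 3600 + 53 × 60 + 8) = 3188.
Frame index = 3188 × 30 + 29 = 95669.

95669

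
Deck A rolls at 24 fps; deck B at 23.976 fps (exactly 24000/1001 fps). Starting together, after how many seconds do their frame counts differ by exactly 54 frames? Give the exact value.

2252.25 seconds

The gap grows by |24000/1001 − 24| = 24/1001 frames per second.
Time for a 54-frame gap: 54 ÷ (24/1001) = 2252.25 s.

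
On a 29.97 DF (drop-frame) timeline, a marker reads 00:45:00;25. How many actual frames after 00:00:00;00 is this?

As if non-drop at 30 labels/s: (0 × 3600 + 45 × 60 + 0) × 30 + 25 = 81025.
Minute boundaries passed: 45; those not divisible by 10: 45 − 4 = 41; dropped labels = 2 × 41 = 82.
Actual frame index = 81025 − 82 = 80943.

80943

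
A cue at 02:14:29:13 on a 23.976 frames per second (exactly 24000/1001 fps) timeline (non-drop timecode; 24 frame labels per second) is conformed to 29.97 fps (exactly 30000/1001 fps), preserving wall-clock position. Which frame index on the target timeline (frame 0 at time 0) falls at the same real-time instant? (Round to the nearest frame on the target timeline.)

Source frame index: (2×3600 + 14×60 + 29) × 24 + 13 = 193669.
Real time: 193669 / (24000/1001) = 193862669/24000 s.
Target frame: (193862669/24000) × (30000/1001) = 968345/4 ≈ 242086.250 → 242086.

frame 242086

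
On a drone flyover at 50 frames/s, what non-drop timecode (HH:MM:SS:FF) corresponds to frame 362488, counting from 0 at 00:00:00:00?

02:00:49:38

362488 ÷ 50 = 7249 full seconds, remainder 38 frames.
7249 s = 2 h 0 min 49 s.
Timecode: 02:00:49:38.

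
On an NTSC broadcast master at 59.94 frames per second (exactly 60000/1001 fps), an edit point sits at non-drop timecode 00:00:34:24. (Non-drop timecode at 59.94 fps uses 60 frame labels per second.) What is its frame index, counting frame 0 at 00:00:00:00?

frame 2064

Total seconds to the label: (0 × 3600 + 0 × 60 + 34) = 34.
Frame index = 34 × 60 + 24 = 2064.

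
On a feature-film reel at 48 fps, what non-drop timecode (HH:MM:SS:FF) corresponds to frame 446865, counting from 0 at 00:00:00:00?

446865 ÷ 48 = 9309 full seconds, remainder 33 frames.
9309 s = 2 h 35 min 9 s.
Timecode: 02:35:09:33.

02:35:09:33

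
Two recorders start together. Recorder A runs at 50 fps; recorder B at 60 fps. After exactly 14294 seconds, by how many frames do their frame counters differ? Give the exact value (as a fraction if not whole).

142940 frames

A emits 50 × 14294 = 714700 frames; B emits 60 × 14294 = 857640.
Difference = 142940 frames; B is ahead of A.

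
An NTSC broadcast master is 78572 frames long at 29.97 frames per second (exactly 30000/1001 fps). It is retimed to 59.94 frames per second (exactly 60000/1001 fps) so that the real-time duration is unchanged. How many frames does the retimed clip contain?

157144 frames

Frames at target rate = 78572 × (60000/1001) / (30000/1001) = 157144.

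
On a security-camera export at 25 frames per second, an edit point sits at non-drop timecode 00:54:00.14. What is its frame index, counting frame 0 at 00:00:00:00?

Total seconds to the label: (0 × 3600 + 54 × 60 + 0) = 3240.
Frame index = 3240 × 25 + 14 = 81014.

81014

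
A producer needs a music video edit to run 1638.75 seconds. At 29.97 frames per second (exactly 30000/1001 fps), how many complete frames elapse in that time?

Frames = 1638.75 × 30000/1001 = 49162500/1001 ≈ 49113.3866.
Complete frames: 49113.

49113 frames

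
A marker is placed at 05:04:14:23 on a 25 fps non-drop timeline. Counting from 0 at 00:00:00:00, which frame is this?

456373

Total seconds to the label: (5 × 3600 + 4 × 60 + 14) = 18254.
Frame index = 18254 × 25 + 23 = 456373.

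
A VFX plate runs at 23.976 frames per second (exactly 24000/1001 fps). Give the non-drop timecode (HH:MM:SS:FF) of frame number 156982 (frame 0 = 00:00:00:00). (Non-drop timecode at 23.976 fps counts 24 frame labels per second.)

156982 ÷ 24 = 6540 full seconds, remainder 22 frames.
6540 s = 1 h 49 min 0 s.
Timecode: 01:49:00:22.

01:49:00:22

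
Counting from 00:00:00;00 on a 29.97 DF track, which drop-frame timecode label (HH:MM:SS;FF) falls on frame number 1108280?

10:16:19;20

Ten DF minutes hold 17982 frames, so frame 1108280 lies in block 61 (frames 1096902–1114883) with 11378 frames into that block.
The block's first minute is 1800 frames and the rest 1798 each; 11378 frames reaches minute 6, so 61 × 18 + 6 × 2 = 1110 labels have been skipped so far.
Adding those back, label number 1108280 + 1110 = 1109390 at 30 labels/s is 36979 s + 20 f = 10 h 16 min 19 s frame 20, i.e. 10:16:19;20.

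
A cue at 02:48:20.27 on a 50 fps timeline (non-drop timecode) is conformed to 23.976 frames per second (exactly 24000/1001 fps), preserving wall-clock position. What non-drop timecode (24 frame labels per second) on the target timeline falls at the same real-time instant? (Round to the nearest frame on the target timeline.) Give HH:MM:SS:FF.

02:48:10:11

Source frame index: (2×3600 + 48×60 + 20) × 50 + 27 = 505027.
Real time: 505027 / (50) = 505027/50 s.
Target frame: (505027/50) × (24000/1001) = 242412960/1001 ≈ 242170.789 → 242171.
At 24 labels/s: frame 242171 → 02:48:10:11.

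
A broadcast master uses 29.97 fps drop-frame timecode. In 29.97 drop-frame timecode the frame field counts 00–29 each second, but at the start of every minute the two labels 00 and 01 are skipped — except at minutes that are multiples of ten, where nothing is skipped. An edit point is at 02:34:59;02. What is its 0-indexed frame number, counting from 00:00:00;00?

As if non-drop at 30 labels/s: (2 × 3600 + 34 × 60 + 59) × 30 + 2 = 278972.
Minute boundaries passed: 154; those not divisible by 10: 154 − 15 = 139; dropped labels = 2 × 139 = 278.
Actual frame index = 278972 − 278 = 278694.

278694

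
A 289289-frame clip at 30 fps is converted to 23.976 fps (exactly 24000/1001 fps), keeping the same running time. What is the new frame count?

231200 frames

Target frames = source frames × (target rate / source rate) = 289289 × (24000/1001)/(30) = 289289 × 800/1001 = 231200.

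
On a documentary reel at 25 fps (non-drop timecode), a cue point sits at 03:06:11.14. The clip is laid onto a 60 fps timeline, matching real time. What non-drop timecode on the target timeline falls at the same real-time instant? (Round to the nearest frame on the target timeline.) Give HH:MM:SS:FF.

03:06:11:34

Source frame index: (3×3600 + 6×60 + 11) × 25 + 14 = 279289.
Real time: 279289 / (25) = 279289/25 s.
Target frame: (279289/25) × (60) = 3351468/5 ≈ 670293.600 → 670294.
At 60 labels/s: frame 670294 → 03:06:11:34.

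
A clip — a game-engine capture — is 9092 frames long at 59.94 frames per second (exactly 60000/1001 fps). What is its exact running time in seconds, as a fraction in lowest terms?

Running time = 9092 ÷ (60000/1001) = 9092 × 1001/60000 = 2275273/15000 s.

2275273/15000 seconds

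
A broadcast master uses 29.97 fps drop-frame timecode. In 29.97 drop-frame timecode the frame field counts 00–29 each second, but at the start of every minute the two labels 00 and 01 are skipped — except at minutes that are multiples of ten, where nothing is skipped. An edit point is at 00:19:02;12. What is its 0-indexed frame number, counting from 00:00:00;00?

As if non-drop at 30 labels/s: (0 × 3600 + 19 × 60 + 2) × 30 + 12 = 34272.
Minute boundaries passed: 19; those not divisible by 10: 19 − 1 = 18; dropped labels = 2 × 18 = 36.
Actual frame index = 34272 − 36 = 34236.

34236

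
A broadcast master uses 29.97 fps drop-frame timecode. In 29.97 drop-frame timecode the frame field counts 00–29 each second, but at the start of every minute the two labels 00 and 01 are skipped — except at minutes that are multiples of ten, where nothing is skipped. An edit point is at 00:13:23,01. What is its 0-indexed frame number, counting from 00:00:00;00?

Complete 10-minute blocks: 1, each 17982 frames → 17982.
Remaining 3 whole minutes in the current block: 1800 + 2 × 1798 = 5396 frames.
Within the current minute: 23 × 30 + 1 − 2 = 689 (labels ;00/;01 skipped at this minute). Total = 17982 + 5396 + 689 = 24067.

24067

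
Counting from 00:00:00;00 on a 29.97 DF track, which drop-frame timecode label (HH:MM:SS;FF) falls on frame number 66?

Ten DF minutes hold 17982 frames, so frame 66 lies in block 0 (frames 0–17981) with 66 frames into that block.
The block's first minute is 1800 frames and the rest 1798 each; 66 frames reaches minute 0, so 0 × 18 + 0 × 2 = 0 labels have been skipped so far.
Adding those back, label number 66 + 0 = 66 at 30 labels/s is 2 s + 6 f = 0 h 0 min 2 s frame 6, i.e. 00:00:02;06.

00:00:02;06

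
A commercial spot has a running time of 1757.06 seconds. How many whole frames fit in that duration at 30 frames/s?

Frames = 1757.06 × 30 = 263559/5 ≈ 52711.8000.
Complete frames: 52711.

52711 frames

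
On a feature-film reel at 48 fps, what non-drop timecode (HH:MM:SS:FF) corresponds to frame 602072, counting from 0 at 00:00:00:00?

602072 ÷ 48 = 12543 full seconds, remainder 8 frames.
12543 s = 3 h 29 min 3 s.
Timecode: 03:29:03:08.

03:29:03:08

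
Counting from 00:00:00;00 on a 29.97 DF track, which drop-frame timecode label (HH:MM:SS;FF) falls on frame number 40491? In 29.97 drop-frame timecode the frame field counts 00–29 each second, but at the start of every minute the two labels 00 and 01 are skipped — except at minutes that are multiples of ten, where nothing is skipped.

Ten DF minutes hold 17982 frames, so frame 40491 lies in block 2 (frames 35964–53945) with 4527 frames into that block.
The block's first minute is 1800 frames and the rest 1798 each; 4527 frames reaches minute 2, so 2 × 18 + 2 × 2 = 40 labels have been skipped so far.
Adding those back, label number 40491 + 40 = 40531 at 30 labels/s is 1351 s + 1 f = 0 h 22 min 31 s frame 1, i.e. 00:22:31;01.

00:22:31;01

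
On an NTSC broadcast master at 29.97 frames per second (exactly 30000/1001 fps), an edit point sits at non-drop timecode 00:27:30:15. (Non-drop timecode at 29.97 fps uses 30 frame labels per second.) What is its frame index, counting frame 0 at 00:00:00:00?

49515

Total seconds to the label: (0 × 3600 + 27 × 60 + 30) = 1650.
Frame index = 1650 × 30 + 15 = 49515.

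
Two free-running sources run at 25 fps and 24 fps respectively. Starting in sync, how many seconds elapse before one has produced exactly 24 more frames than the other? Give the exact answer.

24 seconds

The gap grows by |24 − 25| = 1 frame per second.
Time for a 24-frame gap: 24 ÷ (1) = 24 s.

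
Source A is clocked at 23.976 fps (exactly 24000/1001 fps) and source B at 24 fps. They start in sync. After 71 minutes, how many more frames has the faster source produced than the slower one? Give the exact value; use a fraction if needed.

71 min = 4260 s.
A emits 24000/1001 × 4260 = 102240000/1001 frames; B emits 24 × 4260 = 102240.
Difference = 102240/1001 frames (≈ 102.1379); B is ahead of A.

102240/1001 frames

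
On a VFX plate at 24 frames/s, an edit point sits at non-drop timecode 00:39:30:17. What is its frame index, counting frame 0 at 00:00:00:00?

56897

Total seconds to the label: (0 × 3600 + 39 × 60 + 30) = 2370.
Frame index = 2370 × 24 + 17 = 56897.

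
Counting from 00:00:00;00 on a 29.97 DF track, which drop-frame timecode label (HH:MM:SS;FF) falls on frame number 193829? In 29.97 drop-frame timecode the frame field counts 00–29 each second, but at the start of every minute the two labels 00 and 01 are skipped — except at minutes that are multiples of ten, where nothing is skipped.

Each 10-minute DF block holds 10 × 60 × 30 − 9 × 2 = 17982 frames. 193829 ÷ 17982 → 10 full blocks, remainder 14009.
Within the partial block the first minute is 1800 frames and each further minute 1798, so 7 further minute boundaries passed. Total skipped labels = 18 × 10 + 2 × 7 = 194.
Non-drop label index = 193829 + 194 = 194023; at 30 labels/s that is 01:47:47:13, i.e. DF 01:47:47;13.

01:47:47;13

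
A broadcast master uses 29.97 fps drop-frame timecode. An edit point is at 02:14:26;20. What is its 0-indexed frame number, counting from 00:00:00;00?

241758

Complete 10-minute blocks: 13, each 17982 frames → 233766.
Remaining 4 whole minutes in the current block: 1800 + 3 × 1798 = 7194 frames.
Within the current minute: 26 × 30 + 20 − 2 = 798 (labels ;00/;01 skipped at this minute). Total = 233766 + 7194 + 798 = 241758.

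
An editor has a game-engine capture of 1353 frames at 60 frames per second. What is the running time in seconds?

22.55 seconds

Running time = 1353 / (60) = 22.55 s.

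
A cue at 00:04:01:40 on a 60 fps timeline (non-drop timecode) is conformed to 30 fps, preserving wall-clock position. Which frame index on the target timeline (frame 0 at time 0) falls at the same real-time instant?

Source frame index: (0×3600 + 4×60 + 1) × 60 + 40 = 14500.
Real time: 14500 / (60) = 725/3 s.
Target frame: (725/3) × (30) = 7250.

frame 7250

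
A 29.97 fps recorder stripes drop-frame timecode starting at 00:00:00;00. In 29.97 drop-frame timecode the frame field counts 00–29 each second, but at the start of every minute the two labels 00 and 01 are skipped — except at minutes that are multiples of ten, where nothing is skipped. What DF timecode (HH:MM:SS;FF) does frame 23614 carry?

00:13:07;28

Each 10-minute DF block holds 10 × 60 × 30 − 9 × 2 = 17982 frames. 23614 ÷ 17982 → 1 full block, remainder 5632.
Within the partial block the first minute is 1800 frames and each further minute 1798, so 3 further minute boundaries passed. Total skipped labels = 18 × 1 + 2 × 3 = 24.
Non-drop label index = 23614 + 24 = 23638; at 30 labels/s that is 00:13:07:28, i.e. DF 00:13:07;28.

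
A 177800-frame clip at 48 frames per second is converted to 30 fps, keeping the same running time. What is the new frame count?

Target frames = source frames × (target rate / source rate) = 177800 × (30)/(48) = 177800 × 5/8 = 111125.

111125 frames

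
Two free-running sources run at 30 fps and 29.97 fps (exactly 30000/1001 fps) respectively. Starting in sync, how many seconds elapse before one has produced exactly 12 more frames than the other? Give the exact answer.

The gap grows by |30000/1001 − 30| = 30/1001 frames per second.
Time for a 12-frame gap: 12 ÷ (30/1001) = 400.4 s.

400.4 seconds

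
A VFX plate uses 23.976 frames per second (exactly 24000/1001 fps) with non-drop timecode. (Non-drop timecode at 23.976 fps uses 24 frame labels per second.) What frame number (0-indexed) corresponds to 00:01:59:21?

Total seconds to the label: (0 × 3600 + 1 × 60 + 59) = 119.
Frame index = 119 × 24 + 21 = 2877.

frame 2877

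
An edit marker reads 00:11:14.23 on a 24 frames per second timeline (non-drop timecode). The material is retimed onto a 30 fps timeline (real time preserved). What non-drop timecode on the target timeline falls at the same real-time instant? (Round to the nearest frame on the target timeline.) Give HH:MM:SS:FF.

Source frame index: (0×3600 + 11×60 + 14) × 24 + 23 = 16199.
Real time: 16199 / (24) = 16199/24 s.
Target frame: (16199/24) × (30) = 80995/4 ≈ 20248.750 → 20249.
At 30 labels/s: frame 20249 → 00:11:14:29.

00:11:14:29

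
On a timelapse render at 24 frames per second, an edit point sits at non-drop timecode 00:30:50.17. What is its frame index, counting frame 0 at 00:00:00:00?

Total seconds to the label: (0 × 3600 + 30 × 60 + 50) = 1850.
Frame index = 1850 × 24 + 17 = 44417.

44417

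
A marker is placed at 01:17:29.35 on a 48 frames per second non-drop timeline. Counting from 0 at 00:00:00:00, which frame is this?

Total seconds to the label: (1 × 3600 + 17 × 60 + 29) = 4649.
Frame index = 4649 × 48 + 35 = 223187.

223187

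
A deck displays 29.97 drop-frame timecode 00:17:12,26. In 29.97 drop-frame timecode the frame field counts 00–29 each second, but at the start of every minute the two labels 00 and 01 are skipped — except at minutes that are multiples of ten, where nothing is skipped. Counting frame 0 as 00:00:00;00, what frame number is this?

30954

Complete 10-minute blocks: 1, each 17982 frames → 17982.
Remaining 7 whole minutes in the current block: 1800 + 6 × 1798 = 12588 frames.
Within the current minute: 12 × 30 + 26 − 2 = 384 (labels ;00/;01 skipped at this minute). Total = 17982 + 12588 + 384 = 30954.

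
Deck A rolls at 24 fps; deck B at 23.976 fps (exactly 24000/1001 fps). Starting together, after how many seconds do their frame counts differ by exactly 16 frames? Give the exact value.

2002/3 seconds

The gap grows by |24000/1001 − 24| = 24/1001 frames per second.
Time for a 16-frame gap: 16 ÷ (24/1001) = 2002/3 s.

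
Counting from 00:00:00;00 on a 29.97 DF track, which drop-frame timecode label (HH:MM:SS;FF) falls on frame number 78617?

00:43:43;05

Ten DF minutes hold 17982 frames, so frame 78617 lies in block 4 (frames 71928–89909) with 6689 frames into that block.
The block's first minute is 1800 frames and the rest 1798 each; 6689 frames reaches minute 3, so 4 × 18 + 3 × 2 = 78 labels have been skipped so far.
Adding those back, label number 78617 + 78 = 78695 at 30 labels/s is 2623 s + 5 f = 0 h 43 min 43 s frame 5, i.e. 00:43:43;05.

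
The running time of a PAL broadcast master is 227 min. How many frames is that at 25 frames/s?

340500 frames

227 min = 13620 s.
Frames = 13620 × 25 = 340500.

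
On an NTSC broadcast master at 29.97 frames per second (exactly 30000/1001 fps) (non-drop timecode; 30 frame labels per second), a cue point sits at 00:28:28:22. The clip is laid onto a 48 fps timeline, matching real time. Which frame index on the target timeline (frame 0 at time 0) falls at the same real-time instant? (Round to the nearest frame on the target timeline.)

Source frame index: (0×3600 + 28×60 + 28) × 30 + 22 = 51262.
Real time: 51262 / (30000/1001) = 25656631/15000 s.
Target frame: (25656631/15000) × (48) = 51313262/625 ≈ 82101.219 → 82101.

frame 82101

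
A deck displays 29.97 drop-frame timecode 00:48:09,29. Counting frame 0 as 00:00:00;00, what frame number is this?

86611

Complete 10-minute blocks: 4, each 17982 frames → 71928.
Remaining 8 whole minutes in the current block: 1800 + 7 × 1798 = 14386 frames.
Within the current minute: 9 × 30 + 29 − 2 = 297 (labels ;00/;01 skipped at this minute). Total = 71928 + 14386 + 297 = 86611.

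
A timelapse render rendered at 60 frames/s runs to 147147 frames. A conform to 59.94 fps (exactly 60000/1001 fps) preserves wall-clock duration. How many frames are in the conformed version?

147000 frames

Target frames = source frames × (target rate / source rate) = 147147 × (60000/1001)/(60) = 147147 × 1000/1001 = 147000.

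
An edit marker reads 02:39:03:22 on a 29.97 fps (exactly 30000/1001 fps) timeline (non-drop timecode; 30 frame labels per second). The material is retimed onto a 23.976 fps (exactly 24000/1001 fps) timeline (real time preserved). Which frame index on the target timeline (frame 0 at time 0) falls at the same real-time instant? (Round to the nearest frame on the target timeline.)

frame 229050

Source frame index: (2×3600 + 39×60 + 3) × 30 + 22 = 286312.
Real time: 286312 / (30000/1001) = 35824789/3750 s.
Target frame: (35824789/3750) × (24000/1001) = 1145248/5 ≈ 229049.600 → 229050.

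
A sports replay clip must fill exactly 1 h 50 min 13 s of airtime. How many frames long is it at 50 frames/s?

1 h 50 min 13 s = 6613 s.
Frames = 6613 × 50 = 330650.

330650 frames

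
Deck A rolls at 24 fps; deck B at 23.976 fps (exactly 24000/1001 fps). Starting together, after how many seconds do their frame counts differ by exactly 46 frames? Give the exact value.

23023/12 seconds

The gap grows by |24000/1001 − 24| = 24/1001 frames per second.
Time for a 46-frame gap: 46 ÷ (24/1001) = 23023/12 s.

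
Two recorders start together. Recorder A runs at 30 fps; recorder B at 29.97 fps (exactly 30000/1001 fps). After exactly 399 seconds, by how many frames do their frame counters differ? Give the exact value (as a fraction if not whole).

1710/143 frames

A emits 30 × 399 = 11970 frames; B emits 30000/1001 × 399 = 1710000/143.
Difference = 1710/143 frames (≈ 11.9580); B is behind A.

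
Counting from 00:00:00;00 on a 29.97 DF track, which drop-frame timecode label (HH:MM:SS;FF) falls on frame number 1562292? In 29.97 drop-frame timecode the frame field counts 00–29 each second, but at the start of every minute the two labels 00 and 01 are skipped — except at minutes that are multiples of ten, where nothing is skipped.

14:28:48;16

Each 10-minute DF block holds 10 × 60 × 30 − 9 × 2 = 17982 frames. 1562292 ÷ 17982 → 86 full blocks, remainder 15840.
Within the partial block the first minute is 1800 frames and each further minute 1798, so 8 further minute boundaries passed. Total skipped labels = 18 × 86 + 2 × 8 = 1564.
Non-drop label index = 1562292 + 1564 = 1563856; at 30 labels/s that is 14:28:48:16, i.e. DF 14:28:48;16.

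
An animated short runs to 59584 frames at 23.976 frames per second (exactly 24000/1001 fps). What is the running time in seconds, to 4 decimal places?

2485.1493 seconds

Running time = 59584 × 1001/24000 = 931931/375 s ≈ 2485.1493 s.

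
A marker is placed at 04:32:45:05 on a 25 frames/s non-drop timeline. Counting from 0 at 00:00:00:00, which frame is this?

Total seconds to the label: (4 × 3600 + 32 × 60 + 45) = 16365.
Frame index = 16365 × 25 + 5 = 409130.

frame 409130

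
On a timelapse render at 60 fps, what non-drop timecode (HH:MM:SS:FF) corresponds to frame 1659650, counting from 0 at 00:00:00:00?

1659650 ÷ 60 = 27660 full seconds, remainder 50 frames.
27660 s = 7 h 41 min 0 s.
Timecode: 07:41:00:50.

07:41:00:50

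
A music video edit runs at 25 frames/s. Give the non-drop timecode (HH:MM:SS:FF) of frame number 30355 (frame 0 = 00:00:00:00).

30355 ÷ 25 = 1214 full seconds, remainder 5 frames.
1214 s = 0 h 20 min 14 s.
Timecode: 00:20:14:05.

00:20:14:05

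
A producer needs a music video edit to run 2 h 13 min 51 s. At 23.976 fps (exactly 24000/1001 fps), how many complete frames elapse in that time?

192551 frames

2 h 13 min 51 s = 8031 s.
Frames = 8031 × 24000/1001 = 192744000/1001 ≈ 192551.4486.
Complete frames: 192551.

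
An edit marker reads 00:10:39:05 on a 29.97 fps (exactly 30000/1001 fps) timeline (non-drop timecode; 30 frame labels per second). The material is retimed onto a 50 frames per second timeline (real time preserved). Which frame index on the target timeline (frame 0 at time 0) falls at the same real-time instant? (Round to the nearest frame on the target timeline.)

frame 31990

Source frame index: (0×3600 + 10×60 + 39) × 30 + 5 = 19175.
Real time: 19175 / (30000/1001) = 767767/1200 s.
Target frame: (767767/1200) × (50) = 767767/24 ≈ 31990.292 → 31990.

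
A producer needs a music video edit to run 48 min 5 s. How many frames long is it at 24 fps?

48 min 5 s = 2885 s.
Frames = 2885 × 24 = 69240.

69240 frames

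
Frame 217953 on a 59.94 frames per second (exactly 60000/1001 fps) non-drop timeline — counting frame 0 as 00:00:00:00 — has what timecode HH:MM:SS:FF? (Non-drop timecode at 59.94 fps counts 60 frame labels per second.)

01:00:32:33

217953 ÷ 60 = 3632 full seconds, remainder 33 frames.
3632 s = 1 h 0 min 32 s.
Timecode: 01:00:32:33.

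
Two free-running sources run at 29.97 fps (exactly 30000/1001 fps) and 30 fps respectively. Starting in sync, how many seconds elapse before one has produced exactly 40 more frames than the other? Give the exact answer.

4004/3 seconds

The gap grows by |30 − 30000/1001| = 30/1001 frames per second.
Time for a 40-frame gap: 40 ÷ (30/1001) = 4004/3 s.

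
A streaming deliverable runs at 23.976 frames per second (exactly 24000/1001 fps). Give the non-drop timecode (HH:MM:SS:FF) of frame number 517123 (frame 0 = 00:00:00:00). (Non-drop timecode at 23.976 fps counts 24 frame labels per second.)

517123 ÷ 24 = 21546 full seconds, remainder 19 frames.
21546 s = 5 h 59 min 6 s.
Timecode: 05:59:06:19.

05:59:06:19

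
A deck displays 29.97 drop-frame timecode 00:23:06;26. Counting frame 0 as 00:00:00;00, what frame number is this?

41564

As if non-drop at 30 labels/s: (0 × 3600 + 23 × 60 + 6) × 30 + 26 = 41606.
Minute boundaries passed: 23; those not divisible by 10: 23 − 2 = 21; dropped labels = 2 × 21 = 42.
Actual frame index = 41606 − 42 = 41564.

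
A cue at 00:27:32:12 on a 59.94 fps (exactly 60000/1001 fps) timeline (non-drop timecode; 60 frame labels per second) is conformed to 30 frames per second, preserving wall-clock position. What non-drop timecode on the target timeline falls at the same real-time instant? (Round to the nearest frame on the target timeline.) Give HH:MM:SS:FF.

00:27:33:26

Source frame index: (0×3600 + 27×60 + 32) × 60 + 12 = 99132.
Real time: 99132 / (60000/1001) = 8269261/5000 s.
Target frame: (8269261/5000) × (30) = 24807783/500 ≈ 49615.566 → 49616.
At 30 labels/s: frame 49616 → 00:27:33:26.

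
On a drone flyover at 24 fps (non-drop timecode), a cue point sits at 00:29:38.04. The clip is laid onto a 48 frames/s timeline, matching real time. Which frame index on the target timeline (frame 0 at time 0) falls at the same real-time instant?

frame 85352

Source frame index: (0×3600 + 29×60 + 38) × 24 + 4 = 42676.
Real time: 42676 / (24) = 10669/6 s.
Target frame: (10669/6) × (48) = 85352.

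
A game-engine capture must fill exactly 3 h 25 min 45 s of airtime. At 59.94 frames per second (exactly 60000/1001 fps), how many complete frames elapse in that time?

739960 frames

3 h 25 min 45 s = 12345 s.
Frames = 12345 × 60000/1001 = 740700000/1001 ≈ 739960.0400.
Complete frames: 739960.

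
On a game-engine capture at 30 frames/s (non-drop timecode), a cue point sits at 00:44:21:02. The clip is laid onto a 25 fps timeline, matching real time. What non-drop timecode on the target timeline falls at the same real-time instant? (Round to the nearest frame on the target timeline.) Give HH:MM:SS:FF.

00:44:21:02

Source frame index: (0×3600 + 44×60 + 21) × 30 + 2 = 79832.
Real time: 79832 / (30) = 39916/15 s.
Target frame: (39916/15) × (25) = 199580/3 ≈ 66526.667 → 66527.
At 25 labels/s: frame 66527 → 00:44:21:02.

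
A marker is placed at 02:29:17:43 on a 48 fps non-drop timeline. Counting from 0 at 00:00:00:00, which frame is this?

Total seconds to the label: (2 × 3600 + 29 × 60 + 17) = 8957.
Frame index = 8957 × 48 + 43 = 429979.

429979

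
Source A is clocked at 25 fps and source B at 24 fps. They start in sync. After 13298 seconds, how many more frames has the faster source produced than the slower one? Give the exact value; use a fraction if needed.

13298 frames

A emits 25 × 13298 = 332450 frames; B emits 24 × 13298 = 319152.
Difference = 13298 frames; B is behind A.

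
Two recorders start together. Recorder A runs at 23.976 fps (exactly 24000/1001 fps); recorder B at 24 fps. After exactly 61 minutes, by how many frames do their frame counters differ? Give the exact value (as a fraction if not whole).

61 min = 3660 s.
A emits 24000/1001 × 3660 = 87840000/1001 frames; B emits 24 × 3660 = 87840.
Difference = 87840/1001 frames (≈ 87.7522); B is ahead of A.

87840/1001 frames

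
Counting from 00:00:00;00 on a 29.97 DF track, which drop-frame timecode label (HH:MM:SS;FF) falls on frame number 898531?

Ten DF minutes hold 17982 frames, so frame 898531 lies in block 49 (frames 881118–899099) with 17413 frames into that block.
The block's first minute is 1800 frames and the rest 1798 each; 17413 frames reaches minute 9, so 49 × 18 + 9 × 2 = 900 labels have been skipped so far.
Adding those back, label number 898531 + 900 = 899431 at 30 labels/s is 29981 s + 1 f = 8 h 19 min 41 s frame 1, i.e. 08:19:41;01.

08:19:41;01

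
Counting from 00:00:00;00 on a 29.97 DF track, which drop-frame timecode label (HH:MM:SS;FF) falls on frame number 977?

00:00:32;17

Each 10-minute DF block holds 10 × 60 × 30 − 9 × 2 = 17982 frames. 977 ÷ 17982 → 0 full blocks, remainder 977.
Within the partial block the first minute is 1800 frames and each further minute 1798, so 0 further minute boundaries passed. Total skipped labels = 18 × 0 + 2 × 0 = 0.
Non-drop label index = 977 + 0 = 977; at 30 labels/s that is 00:00:32:17, i.e. DF 00:00:32;17.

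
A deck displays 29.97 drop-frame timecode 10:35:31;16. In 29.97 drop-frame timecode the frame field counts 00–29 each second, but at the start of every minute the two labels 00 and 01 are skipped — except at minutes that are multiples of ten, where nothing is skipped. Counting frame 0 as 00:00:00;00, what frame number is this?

1142802

Complete 10-minute blocks: 63, each 17982 frames → 1132866.
Remaining 5 whole minutes in the current block: 1800 + 4 × 1798 = 8992 frames.
Within the current minute: 31 × 30 + 16 − 2 = 944 (labels ;00/;01 skipped at this minute). Total = 1132866 + 8992 + 944 = 1142802.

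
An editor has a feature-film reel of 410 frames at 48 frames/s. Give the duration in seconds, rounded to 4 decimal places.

8.5417 seconds

Running time = 410 × 1/48 = 205/24 s ≈ 8.5417 s.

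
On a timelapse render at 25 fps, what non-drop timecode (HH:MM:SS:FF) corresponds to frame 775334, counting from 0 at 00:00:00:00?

775334 ÷ 25 = 31013 full seconds, remainder 9 frames.
31013 s = 8 h 36 min 53 s.
Timecode: 08:36:53:09.

08:36:53:09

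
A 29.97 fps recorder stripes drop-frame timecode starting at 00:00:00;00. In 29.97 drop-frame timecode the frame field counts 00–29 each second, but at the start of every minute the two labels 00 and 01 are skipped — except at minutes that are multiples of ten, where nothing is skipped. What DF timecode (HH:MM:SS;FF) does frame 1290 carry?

Ten DF minutes hold 17982 frames, so frame 1290 lies in block 0 (frames 0–17981) with 1290 frames into that block.
The block's first minute is 1800 frames and the rest 1798 each; 1290 frames reaches minute 0, so 0 × 18 + 0 × 2 = 0 labels have been skipped so far.
Adding those back, label number 1290 + 0 = 1290 at 30 labels/s is 43 s + 0 f = 0 h 0 min 43 s frame 0, i.e. 00:00:43;00.

00:00:43;00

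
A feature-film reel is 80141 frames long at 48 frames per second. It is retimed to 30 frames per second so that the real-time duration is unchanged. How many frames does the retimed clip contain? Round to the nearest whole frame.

Frames at target rate = 80141 × (30) / (48) = 400705/8 ≈ 50088.125.
Nearest whole frame: 50088.

50088 frames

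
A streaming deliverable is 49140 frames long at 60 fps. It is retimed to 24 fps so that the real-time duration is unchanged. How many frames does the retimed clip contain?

19656 frames

Target frames = source frames × (target rate / source rate) = 49140 × (24)/(60) = 49140 × 2/5 = 19656.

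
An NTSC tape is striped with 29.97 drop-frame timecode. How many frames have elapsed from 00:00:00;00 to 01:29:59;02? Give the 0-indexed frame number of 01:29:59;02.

161810

As if non-drop at 30 labels/s: (1 × 3600 + 29 × 60 + 59) × 30 + 2 = 161972.
Minute boundaries passed: 89; those not divisible by 10: 89 − 8 = 81; dropped labels = 2 × 81 = 162.
Actual frame index = 161972 − 162 = 161810.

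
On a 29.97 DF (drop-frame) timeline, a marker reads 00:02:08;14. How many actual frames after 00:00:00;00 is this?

3850

As if non-drop at 30 labels/s: (0 × 3600 + 2 × 60 + 8) × 30 + 14 = 3854.
Minute boundaries passed: 2; those not divisible by 10: 2 − 0 = 2; dropped labels = 2 × 2 = 4.
Actual frame index = 3854 − 4 = 3850.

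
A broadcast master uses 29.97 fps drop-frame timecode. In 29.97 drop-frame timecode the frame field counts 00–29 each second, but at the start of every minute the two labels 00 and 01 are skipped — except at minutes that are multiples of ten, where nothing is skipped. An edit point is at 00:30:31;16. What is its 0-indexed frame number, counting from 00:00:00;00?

Complete 10-minute blocks: 3, each 17982 frames → 53946.
Remaining 0 whole minutes in the current block: 0 frames.
Within the current minute: 31 × 30 + 16 = 946. Total = 53946 + 0 + 946 = 54892.

54892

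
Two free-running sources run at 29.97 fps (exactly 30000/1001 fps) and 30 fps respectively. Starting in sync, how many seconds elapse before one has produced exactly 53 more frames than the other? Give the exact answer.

The gap grows by |30 − 30000/1001| = 30/1001 frames per second.
Time for a 53-frame gap: 53 ÷ (30/1001) = 53053/30 s.

53053/30 seconds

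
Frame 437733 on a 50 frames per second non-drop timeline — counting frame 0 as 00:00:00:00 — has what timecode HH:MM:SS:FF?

437733 ÷ 50 = 8754 full seconds, remainder 33 frames.
8754 s = 2 h 25 min 54 s.
Timecode: 02:25:54:33.

02:25:54:33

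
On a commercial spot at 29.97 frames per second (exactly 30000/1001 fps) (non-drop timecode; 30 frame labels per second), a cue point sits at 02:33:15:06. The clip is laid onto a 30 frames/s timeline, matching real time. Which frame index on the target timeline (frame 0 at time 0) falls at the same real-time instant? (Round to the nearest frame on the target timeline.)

Source frame index: (2×3600 + 33×60 + 15) × 30 + 6 = 275856.
Real time: 275856 / (30000/1001) = 5752747/625 s.
Target frame: (5752747/625) × (30) = 34516482/125 ≈ 276131.856 → 276132.

frame 276132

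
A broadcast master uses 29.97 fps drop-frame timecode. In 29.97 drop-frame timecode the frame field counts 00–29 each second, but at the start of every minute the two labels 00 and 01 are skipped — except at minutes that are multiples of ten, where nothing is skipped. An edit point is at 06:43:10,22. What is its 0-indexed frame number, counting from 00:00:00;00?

724996

As if non-drop at 30 labels/s: (6 × 3600 + 43 × 60 + 10) × 30 + 22 = 725722.
Minute boundaries passed: 403; those not divisible by 10: 403 − 40 = 363; dropped labels = 2 × 363 = 726.
Actual frame index = 725722 − 726 = 724996.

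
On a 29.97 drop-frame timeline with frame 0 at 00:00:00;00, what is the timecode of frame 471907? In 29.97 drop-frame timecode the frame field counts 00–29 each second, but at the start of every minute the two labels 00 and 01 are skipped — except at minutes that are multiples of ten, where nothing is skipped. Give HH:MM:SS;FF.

04:22:25;29

Ten DF minutes hold 17982 frames, so frame 471907 lies in block 26 (frames 467532–485513) with 4375 frames into that block.
The block's first minute is 1800 frames and the rest 1798 each; 4375 frames reaches minute 2, so 26 × 18 + 2 × 2 = 472 labels have been skipped so far.
Adding those back, label number 471907 + 472 = 472379 at 30 labels/s is 15745 s + 29 f = 4 h 22 min 25 s frame 29, i.e. 04:22:25;29.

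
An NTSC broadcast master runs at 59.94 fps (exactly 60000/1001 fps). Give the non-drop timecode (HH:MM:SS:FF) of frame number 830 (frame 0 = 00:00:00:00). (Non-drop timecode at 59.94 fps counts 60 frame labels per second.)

830 ÷ 60 = 13 full seconds, remainder 50 frames.
13 s = 0 h 0 min 13 s.
Timecode: 00:00:13:50.

00:00:13:50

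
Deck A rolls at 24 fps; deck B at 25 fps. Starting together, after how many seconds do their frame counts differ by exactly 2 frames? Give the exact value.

2 seconds

The gap grows by |25 − 24| = 1 frame per second.
Time for a 2-frame gap: 2 ÷ (1) = 2 s.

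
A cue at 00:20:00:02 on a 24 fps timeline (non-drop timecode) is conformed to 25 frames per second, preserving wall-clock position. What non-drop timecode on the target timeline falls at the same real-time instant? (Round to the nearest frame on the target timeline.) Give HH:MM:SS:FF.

00:20:00:02

Source frame index: (0×3600 + 20×60 + 0) × 24 + 2 = 28802.
Real time: 28802 / (24) = 14401/12 s.
Target frame: (14401/12) × (25) = 360025/12 ≈ 30002.083 → 30002.
At 25 labels/s: frame 30002 → 00:20:00:02.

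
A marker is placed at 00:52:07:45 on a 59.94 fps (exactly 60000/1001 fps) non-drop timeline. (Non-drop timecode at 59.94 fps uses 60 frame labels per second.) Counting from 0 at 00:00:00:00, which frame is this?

Total seconds to the label: (0 × 3600 + 52 × 60 + 7) = 3127.
Frame index = 3127 × 60 + 45 = 187665.

frame 187665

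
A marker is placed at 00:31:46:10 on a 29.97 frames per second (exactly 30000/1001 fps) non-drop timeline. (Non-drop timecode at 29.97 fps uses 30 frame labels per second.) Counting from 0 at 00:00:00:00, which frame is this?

Total seconds to the label: (0 × 3600 + 31 × 60 + 46) = 1906.
Frame index = 1906 × 30 + 10 = 57190.

57190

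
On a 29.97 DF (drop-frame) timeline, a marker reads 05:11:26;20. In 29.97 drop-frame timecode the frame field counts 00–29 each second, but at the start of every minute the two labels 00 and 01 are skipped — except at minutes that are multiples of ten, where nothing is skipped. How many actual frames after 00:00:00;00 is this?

560040

As if non-drop at 30 labels/s: (5 × 3600 + 11 × 60 + 26) × 30 + 20 = 560600.
Minute boundaries passed: 311; those not divisible by 10: 311 − 31 = 280; dropped labels = 2 × 280 = 560.
Actual frame index = 560600 − 560 = 560040.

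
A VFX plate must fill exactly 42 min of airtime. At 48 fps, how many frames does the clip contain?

120960 frames

42 min = 2520 s.
Frames = 2520 × 48 = 120960.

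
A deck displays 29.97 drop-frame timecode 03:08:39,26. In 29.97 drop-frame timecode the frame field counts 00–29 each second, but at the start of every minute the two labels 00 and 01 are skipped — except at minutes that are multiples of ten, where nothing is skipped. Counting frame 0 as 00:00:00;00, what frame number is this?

Complete 10-minute blocks: 18, each 17982 frames → 323676.
Remaining 8 whole minutes in the current block: 1800 + 7 × 1798 = 14386 frames.
Within the current minute: 39 × 30 + 26 − 2 = 1194 (labels ;00/;01 skipped at this minute). Total = 323676 + 14386 + 1194 = 339256.

339256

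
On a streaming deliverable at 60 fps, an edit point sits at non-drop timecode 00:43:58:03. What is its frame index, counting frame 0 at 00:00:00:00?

Total seconds to the label: (0 × 3600 + 43 × 60 + 58) = 2638.
Frame index = 2638 × 60 + 3 = 158283.

158283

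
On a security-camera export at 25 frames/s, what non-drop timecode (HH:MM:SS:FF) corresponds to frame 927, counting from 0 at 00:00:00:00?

00:00:37:02

927 ÷ 25 = 37 full seconds, remainder 2 frames.
37 s = 0 h 0 min 37 s.
Timecode: 00:00:37:02.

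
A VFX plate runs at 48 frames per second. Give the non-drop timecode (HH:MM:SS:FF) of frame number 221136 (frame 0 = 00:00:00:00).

221136 ÷ 48 = 4607 full seconds, remainder 0 frames.
4607 s = 1 h 16 min 47 s.
Timecode: 01:16:47:00.

01:16:47:00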